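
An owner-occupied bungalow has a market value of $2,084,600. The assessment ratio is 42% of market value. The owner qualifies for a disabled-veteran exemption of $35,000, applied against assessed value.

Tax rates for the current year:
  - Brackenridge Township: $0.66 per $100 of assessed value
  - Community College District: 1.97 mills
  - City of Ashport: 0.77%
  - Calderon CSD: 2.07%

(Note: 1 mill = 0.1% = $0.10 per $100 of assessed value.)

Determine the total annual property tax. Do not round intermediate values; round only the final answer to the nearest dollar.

$31,074

Assessed value = $2,084,600 × 0.42 = $875,532
Taxable value = $875,532 − $35,000 = $840,532
Brackenridge Township: $840,532 × 0.0066 = $5,547.5112
Community College District: $840,532 × 0.00197 = $1,655.84804
City of Ashport: $840,532 × 0.0077 = $6,472.0964
Calderon CSD: $840,532 × 0.0207 = $17,399.0124
Total = $31,074.46804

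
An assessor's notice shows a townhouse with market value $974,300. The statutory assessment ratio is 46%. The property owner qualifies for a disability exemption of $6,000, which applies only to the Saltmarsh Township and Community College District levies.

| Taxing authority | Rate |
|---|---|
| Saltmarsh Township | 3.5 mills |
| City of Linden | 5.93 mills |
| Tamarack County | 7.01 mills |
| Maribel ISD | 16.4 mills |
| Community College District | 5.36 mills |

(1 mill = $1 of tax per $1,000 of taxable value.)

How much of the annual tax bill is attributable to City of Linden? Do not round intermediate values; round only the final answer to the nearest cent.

Assessed value = $974,300 × 0.46 = $448,178
City of Linden taxable value = $448,178 (exemption does not apply)
City of Linden levy = $448,178 × 0.00593 = $2,657.69554

$2,657.70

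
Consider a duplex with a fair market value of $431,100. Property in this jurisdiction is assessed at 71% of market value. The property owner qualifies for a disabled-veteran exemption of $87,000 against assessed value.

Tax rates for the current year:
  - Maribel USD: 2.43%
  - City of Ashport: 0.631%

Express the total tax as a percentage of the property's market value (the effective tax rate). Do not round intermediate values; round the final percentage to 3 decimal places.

Assessed value = $431,100 × 0.71 = $306,081
Taxable value = $306,081 − $87,000 = $219,081
Maribel USD: $219,081 × 0.0243 = $5,323.6683
City of Ashport: $219,081 × 0.00631 = $1,382.40111
Total tax = $6,706.06941
Effective rate = $6,706.06941 ÷ $431,100 = 1.556% of market value

1.556%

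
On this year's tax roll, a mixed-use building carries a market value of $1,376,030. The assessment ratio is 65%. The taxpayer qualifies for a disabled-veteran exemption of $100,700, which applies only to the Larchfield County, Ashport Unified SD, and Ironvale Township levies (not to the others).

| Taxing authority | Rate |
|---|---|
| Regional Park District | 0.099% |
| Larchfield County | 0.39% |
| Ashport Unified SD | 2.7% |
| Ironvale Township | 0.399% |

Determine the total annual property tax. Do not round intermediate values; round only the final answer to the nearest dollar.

Assessed value = $1,376,030 × 0.65 = $894,419.5
Regional Park District: $894,419.5 × 0.00099 = $885.475305
Larchfield County: ($894,419.5 − $100,700) × 0.0039 = $793,719.5 × 0.0039 = $3,095.50605
Ashport Unified SD: ($894,419.5 − $100,700) × 0.027 = $793,719.5 × 0.027 = $21,430.4265
Ironvale Township: ($894,419.5 − $100,700) × 0.00399 = $793,719.5 × 0.00399 = $3,166.940805
Total = $28,578.34866

$28,578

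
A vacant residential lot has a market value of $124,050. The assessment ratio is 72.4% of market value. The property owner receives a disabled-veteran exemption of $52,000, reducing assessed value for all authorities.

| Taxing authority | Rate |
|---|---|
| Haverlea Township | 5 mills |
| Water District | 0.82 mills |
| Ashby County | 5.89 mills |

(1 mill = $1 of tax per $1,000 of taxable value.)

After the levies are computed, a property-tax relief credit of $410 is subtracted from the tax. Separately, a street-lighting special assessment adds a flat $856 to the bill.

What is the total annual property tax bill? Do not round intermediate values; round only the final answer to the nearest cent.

Assessed value = $124,050 × 0.724 = $89,812.2
Taxable value = $89,812.2 − $52,000 = $37,812.2
Haverlea Township: $37,812.2 × 0.005 = $189.061
Water District: $37,812.2 × 0.00082 = $31.006004
Ashby County: $37,812.2 × 0.00589 = $222.713858
Levies subtotal = $442.780862
After credit = $442.780862 − $410 = $32.780862
Total = $32.780862 + $856 = $888.780862

$888.78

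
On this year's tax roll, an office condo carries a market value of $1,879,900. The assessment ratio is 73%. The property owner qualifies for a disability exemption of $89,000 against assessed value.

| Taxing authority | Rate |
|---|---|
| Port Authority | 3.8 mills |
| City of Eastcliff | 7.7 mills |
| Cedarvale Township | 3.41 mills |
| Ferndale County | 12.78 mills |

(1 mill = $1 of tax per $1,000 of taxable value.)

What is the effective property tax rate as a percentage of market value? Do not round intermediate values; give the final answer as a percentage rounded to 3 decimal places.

1.890%

Assessed value = $1,879,900 × 0.73 = $1,372,327
Taxable value = $1,372,327 − $89,000 = $1,283,327
Port Authority: $1,283,327 × 0.0038 = $4,876.6426
City of Eastcliff: $1,283,327 × 0.0077 = $9,881.6179
Cedarvale Township: $1,283,327 × 0.00341 = $4,376.14507
Ferndale County: $1,283,327 × 0.01278 = $16,400.91906
Total tax = $35,535.32463
Effective rate = $35,535.32463 ÷ $1,879,900 = 1.890% of market value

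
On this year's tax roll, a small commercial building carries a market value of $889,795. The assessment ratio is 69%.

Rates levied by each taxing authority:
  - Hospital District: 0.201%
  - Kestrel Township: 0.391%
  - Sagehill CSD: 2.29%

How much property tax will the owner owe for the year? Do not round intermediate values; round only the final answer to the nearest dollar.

$17,694

Assessed value = $889,795 × 0.69 = $613,958.55
Hospital District: $613,958.55 × 0.00201 = $1,234.0566855
Kestrel Township: $613,958.55 × 0.00391 = $2,400.5779305
Sagehill CSD: $613,958.55 × 0.0229 = $14,059.650795
Total = $1,234.0566855 + $2,400.5779305 + $14,059.650795 = $17,694.285411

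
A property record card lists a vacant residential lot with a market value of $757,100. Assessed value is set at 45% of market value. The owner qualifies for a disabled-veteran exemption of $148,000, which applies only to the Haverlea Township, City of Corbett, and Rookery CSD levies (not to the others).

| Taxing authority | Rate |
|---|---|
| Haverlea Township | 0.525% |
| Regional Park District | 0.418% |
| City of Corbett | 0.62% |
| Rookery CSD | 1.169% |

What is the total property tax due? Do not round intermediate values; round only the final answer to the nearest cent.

$5,883.07

Assessed value = $757,100 × 0.45 = $340,695
Haverlea Township: ($340,695 − $148,000) × 0.00525 = $192,695 × 0.00525 = $1,011.64875
Regional Park District: $340,695 × 0.00418 = $1,424.1051
City of Corbett: ($340,695 − $148,000) × 0.0062 = $192,695 × 0.0062 = $1,194.709
Rookery CSD: ($340,695 − $148,000) × 0.01169 = $192,695 × 0.01169 = $2,252.60455
Total = $5,883.0674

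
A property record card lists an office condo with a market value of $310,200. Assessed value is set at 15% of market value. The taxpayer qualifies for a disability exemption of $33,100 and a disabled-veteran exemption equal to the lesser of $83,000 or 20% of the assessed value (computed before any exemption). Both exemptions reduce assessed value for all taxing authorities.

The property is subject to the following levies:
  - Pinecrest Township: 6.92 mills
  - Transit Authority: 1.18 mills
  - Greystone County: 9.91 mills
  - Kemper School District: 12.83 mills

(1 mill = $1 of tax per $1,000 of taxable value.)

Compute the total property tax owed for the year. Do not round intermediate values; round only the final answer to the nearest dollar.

Assessed value = $310,200 × 0.15 = $46,530
Disabled-veteran exemption = min($83,000, 20% × $46,530) = min($83,000, $9,306) = $9,306 (percentage binds)
Taxable value = $46,530 − $33,100 − $9,306 = $4,124
Pinecrest Township: $4,124 × 0.00692 = $28.53808
Transit Authority: $4,124 × 0.00118 = $4.86632
Greystone County: $4,124 × 0.00991 = $40.86884
Kemper School District: $4,124 × 0.01283 = $52.91092
Total = $127.18416

$127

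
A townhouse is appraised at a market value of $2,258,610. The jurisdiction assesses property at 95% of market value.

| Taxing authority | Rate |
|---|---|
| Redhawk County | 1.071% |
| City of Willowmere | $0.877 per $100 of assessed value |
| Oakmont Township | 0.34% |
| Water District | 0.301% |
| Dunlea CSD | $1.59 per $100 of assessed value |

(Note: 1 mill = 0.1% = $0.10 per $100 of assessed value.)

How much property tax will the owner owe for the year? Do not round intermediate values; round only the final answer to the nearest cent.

Assessed value = $2,258,610 × 0.95 = $2,145,679.5
Redhawk County: $2,145,679.5 × 0.01071 = $22,980.227445
City of Willowmere: $2,145,679.5 × 0.00877 = $18,817.609215
Oakmont Township: $2,145,679.5 × 0.0034 = $7,295.3103
Water District: $2,145,679.5 × 0.00301 = $6,458.495295
Dunlea CSD: $2,145,679.5 × 0.0159 = $34,116.30405
Total = $89,667.946305

$89,667.95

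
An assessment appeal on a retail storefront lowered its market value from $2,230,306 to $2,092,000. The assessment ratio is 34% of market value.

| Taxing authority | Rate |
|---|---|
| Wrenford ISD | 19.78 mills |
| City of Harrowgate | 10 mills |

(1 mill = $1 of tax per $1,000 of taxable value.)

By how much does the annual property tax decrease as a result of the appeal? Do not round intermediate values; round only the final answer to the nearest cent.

$1,400.38

Old assessed value = $2,230,306 × 0.34 = $758,304.04
New assessed value = $2,092,000 × 0.34 = $711,280
Combined rate = 0.01978 + 0.01 = 0.02978
Old tax = $758,304.04 × 0.02978 = $22,582.2943112
New tax = $711,280 × 0.02978 = $21,181.9184
Reduction = $22,582.2943112 − $21,181.9184 = $1,400.3759112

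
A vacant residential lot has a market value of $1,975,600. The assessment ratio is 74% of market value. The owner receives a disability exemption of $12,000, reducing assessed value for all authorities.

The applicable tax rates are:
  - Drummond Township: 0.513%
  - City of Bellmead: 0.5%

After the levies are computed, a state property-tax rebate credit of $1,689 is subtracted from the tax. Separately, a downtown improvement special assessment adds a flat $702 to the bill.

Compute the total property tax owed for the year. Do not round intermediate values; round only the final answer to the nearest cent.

Assessed value = $1,975,600 × 0.74 = $1,461,944
Taxable value = $1,461,944 − $12,000 = $1,449,944
Drummond Township: $1,449,944 × 0.00513 = $7,438.21272
City of Bellmead: $1,449,944 × 0.005 = $7,249.72
Levies subtotal = $14,687.93272
After credit = $14,687.93272 − $1,689 = $12,998.93272
Total = $12,998.93272 + $702 = $13,700.93272

$13,700.93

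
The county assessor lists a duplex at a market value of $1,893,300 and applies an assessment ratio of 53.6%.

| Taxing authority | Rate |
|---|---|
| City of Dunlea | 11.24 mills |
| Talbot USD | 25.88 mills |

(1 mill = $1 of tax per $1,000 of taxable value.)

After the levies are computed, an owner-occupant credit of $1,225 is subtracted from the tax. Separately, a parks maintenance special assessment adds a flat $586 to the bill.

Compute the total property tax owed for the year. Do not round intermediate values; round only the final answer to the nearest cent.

$37,030.70

Assessed value = $1,893,300 × 0.536 = $1,014,808.8
City of Dunlea: $1,014,808.8 × 0.01124 = $11,406.450912
Talbot USD: $1,014,808.8 × 0.02588 = $26,263.251744
Levies subtotal = $37,669.702656
After credit = $37,669.702656 − $1,225 = $36,444.702656
Total = $36,444.702656 + $586 = $37,030.702656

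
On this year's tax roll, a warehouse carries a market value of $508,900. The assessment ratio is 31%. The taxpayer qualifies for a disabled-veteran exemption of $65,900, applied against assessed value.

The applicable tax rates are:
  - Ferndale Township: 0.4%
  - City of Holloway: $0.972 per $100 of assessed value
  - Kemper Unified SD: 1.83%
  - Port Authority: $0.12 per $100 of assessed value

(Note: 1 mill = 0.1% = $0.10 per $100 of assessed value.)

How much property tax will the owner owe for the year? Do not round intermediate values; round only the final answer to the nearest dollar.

Assessed value = $508,900 × 0.31 = $157,759
Taxable value = $157,759 − $65,900 = $91,859
Ferndale Township: $91,859 × 0.004 = $367.436
City of Holloway: $91,859 × 0.00972 = $892.86948
Kemper Unified SD: $91,859 × 0.0183 = $1,681.0197
Port Authority: $91,859 × 0.0012 = $110.2308
Total = $3,051.55598

$3,052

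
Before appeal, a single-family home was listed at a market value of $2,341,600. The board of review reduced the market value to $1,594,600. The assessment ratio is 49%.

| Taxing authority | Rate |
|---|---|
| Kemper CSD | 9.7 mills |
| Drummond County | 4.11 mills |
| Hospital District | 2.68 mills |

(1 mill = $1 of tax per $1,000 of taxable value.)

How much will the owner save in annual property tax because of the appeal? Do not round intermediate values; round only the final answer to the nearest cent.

Old assessed value = $2,341,600 × 0.49 = $1,147,384
New assessed value = $1,594,600 × 0.49 = $781,354
Combined rate = 0.0097 + 0.00411 + 0.00268 = 0.01649
Old tax = $1,147,384 × 0.01649 = $18,920.36216
New tax = $781,354 × 0.01649 = $12,884.52746
Reduction = $18,920.36216 − $12,884.52746 = $6,035.8347

$6,035.83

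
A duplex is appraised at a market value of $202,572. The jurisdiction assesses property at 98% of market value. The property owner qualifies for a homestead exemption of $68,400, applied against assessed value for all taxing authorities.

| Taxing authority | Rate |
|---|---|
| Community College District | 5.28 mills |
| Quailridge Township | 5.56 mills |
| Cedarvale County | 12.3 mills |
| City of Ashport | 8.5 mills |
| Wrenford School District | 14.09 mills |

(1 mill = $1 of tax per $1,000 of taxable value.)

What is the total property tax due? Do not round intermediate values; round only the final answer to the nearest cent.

$5,950.41

Assessed value = $202,572 × 0.98 = $198,520.56
Taxable value = $198,520.56 − $68,400 = $130,120.56
Community College District: $130,120.56 × 0.00528 = $687.0365568
Quailridge Township: $130,120.56 × 0.00556 = $723.4703136
Cedarvale County: $130,120.56 × 0.0123 = $1,600.482888
City of Ashport: $130,120.56 × 0.0085 = $1,106.02476
Wrenford School District: $130,120.56 × 0.01409 = $1,833.3986904
Total = $687.0365568 + $723.4703136 + $1,600.482888 + $1,106.02476 + $1,833.3986904 = $5,950.4132088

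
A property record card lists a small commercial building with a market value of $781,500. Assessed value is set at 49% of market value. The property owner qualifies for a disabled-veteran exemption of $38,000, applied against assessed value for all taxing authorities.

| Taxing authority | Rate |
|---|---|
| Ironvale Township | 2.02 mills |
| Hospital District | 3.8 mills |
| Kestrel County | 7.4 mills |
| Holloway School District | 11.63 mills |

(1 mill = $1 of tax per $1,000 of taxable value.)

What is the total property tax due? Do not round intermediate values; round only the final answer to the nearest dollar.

Assessed value = $781,500 × 0.49 = $382,935
Taxable value = $382,935 − $38,000 = $344,935
Ironvale Township: $344,935 × 0.00202 = $696.7687
Hospital District: $344,935 × 0.0038 = $1,310.753
Kestrel County: $344,935 × 0.0074 = $2,552.519
Holloway School District: $344,935 × 0.01163 = $4,011.59405
Total = $696.7687 + $1,310.753 + $2,552.519 + $4,011.59405 = $8,571.63475

$8,572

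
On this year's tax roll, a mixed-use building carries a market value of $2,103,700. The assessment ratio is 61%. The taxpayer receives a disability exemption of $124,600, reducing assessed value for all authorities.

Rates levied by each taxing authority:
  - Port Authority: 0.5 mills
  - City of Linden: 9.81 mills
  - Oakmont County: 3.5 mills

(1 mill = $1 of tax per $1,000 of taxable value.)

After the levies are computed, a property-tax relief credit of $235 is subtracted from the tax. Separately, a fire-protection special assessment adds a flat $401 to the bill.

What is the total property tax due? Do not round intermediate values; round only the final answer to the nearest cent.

Assessed value = $2,103,700 × 0.61 = $1,283,257
Taxable value = $1,283,257 − $124,600 = $1,158,657
Port Authority: $1,158,657 × 0.0005 = $579.3285
City of Linden: $1,158,657 × 0.00981 = $11,366.42517
Oakmont County: $1,158,657 × 0.0035 = $4,055.2995
Levies subtotal = $16,001.05317
After credit = $16,001.05317 − $235 = $15,766.05317
Total = $15,766.05317 + $401 = $16,167.05317

$16,167.05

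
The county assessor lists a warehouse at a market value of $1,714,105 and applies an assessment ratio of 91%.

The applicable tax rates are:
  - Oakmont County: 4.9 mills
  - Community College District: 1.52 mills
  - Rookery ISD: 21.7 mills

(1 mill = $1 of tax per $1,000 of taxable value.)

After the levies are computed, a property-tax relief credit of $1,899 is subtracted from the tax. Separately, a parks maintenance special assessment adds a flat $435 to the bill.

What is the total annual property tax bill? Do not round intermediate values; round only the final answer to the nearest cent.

$42,398.58

Assessed value = $1,714,105 × 0.91 = $1,559,835.55
Oakmont County: $1,559,835.55 × 0.0049 = $7,643.194195
Community College District: $1,559,835.55 × 0.00152 = $2,370.950036
Rookery ISD: $1,559,835.55 × 0.0217 = $33,848.431435
Levies subtotal = $43,862.575666
After credit = $43,862.575666 − $1,899 = $41,963.575666
Total = $41,963.575666 + $435 = $42,398.575666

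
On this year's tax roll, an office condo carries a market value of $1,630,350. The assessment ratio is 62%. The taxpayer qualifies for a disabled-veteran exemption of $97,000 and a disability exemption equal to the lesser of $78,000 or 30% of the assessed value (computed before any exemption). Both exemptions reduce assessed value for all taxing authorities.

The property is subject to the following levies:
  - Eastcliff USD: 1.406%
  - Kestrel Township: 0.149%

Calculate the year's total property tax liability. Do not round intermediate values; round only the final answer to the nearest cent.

$12,996.95

Assessed value = $1,630,350 × 0.62 = $1,010,817
Disability exemption = min($78,000, 30% × $1,010,817) = min($78,000, $303,245.1) = $78,000 (dollar cap binds)
Taxable value = $1,010,817 − $97,000 − $78,000 = $835,817
Eastcliff USD: $835,817 × 0.01406 = $11,751.58702
Kestrel Township: $835,817 × 0.00149 = $1,245.36733
Total = $12,996.95435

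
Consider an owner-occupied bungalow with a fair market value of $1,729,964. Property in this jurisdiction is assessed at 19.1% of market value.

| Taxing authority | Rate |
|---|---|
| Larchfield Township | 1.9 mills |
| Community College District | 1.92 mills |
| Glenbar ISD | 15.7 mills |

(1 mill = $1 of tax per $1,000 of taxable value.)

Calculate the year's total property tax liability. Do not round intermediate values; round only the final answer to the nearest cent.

Assessed value = $1,729,964 × 0.191 = $330,423.124
Larchfield Township: $330,423.124 × 0.0019 = $627.8039356
Community College District: $330,423.124 × 0.00192 = $634.41239808
Glenbar ISD: $330,423.124 × 0.0157 = $5,187.6430468
Total = $627.8039356 + $634.41239808 + $5,187.6430468 = $6,449.85938048

$6,449.86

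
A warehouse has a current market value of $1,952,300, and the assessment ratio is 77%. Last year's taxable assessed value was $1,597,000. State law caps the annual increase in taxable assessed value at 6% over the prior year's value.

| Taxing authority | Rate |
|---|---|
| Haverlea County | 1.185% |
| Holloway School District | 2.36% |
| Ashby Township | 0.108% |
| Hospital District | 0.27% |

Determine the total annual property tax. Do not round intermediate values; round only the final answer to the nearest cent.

Uncapped assessed value = $1,952,300 × 0.77 = $1,503,271
Cap limit = $1,597,000 × 1.06 = $1,692,820
Taxable assessed value = min($1,503,271, $1,692,820) = $1,503,271 (cap does not bind)
Haverlea County: $1,503,271 × 0.01185 = $17,813.76135
Holloway School District: $1,503,271 × 0.0236 = $35,477.1956
Ashby Township: $1,503,271 × 0.00108 = $1,623.53268
Hospital District: $1,503,271 × 0.0027 = $4,058.8317
Total = $58,973.32133

$58,973.32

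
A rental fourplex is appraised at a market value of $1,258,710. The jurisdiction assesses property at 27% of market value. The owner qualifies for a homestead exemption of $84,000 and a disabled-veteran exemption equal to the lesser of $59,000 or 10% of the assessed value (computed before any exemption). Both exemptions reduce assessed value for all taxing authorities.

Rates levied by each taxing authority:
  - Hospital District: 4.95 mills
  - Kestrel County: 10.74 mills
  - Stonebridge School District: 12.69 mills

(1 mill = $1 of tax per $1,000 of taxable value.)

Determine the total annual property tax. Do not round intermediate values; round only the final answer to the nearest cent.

Assessed value = $1,258,710 × 0.27 = $339,851.7
Disabled-veteran exemption = min($59,000, 10% × $339,851.7) = min($59,000, $33,985.17) = $33,985.17 (percentage binds)
Taxable value = $339,851.7 − $84,000 − $33,985.17 = $221,866.53
Hospital District: $221,866.53 × 0.00495 = $1,098.2393235
Kestrel County: $221,866.53 × 0.01074 = $2,382.8465322
Stonebridge School District: $221,866.53 × 0.01269 = $2,815.4862657
Total = $6,296.5721214

$6,296.57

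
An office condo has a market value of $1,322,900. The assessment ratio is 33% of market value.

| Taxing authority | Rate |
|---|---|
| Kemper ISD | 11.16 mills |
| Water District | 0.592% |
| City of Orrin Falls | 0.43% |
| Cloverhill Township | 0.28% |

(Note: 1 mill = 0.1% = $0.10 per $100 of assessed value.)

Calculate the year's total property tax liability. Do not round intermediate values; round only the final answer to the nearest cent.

Assessed value = $1,322,900 × 0.33 = $436,557
Kemper ISD: $436,557 × 0.01116 = $4,871.97612
Water District: $436,557 × 0.00592 = $2,584.41744
City of Orrin Falls: $436,557 × 0.0043 = $1,877.1951
Cloverhill Township: $436,557 × 0.0028 = $1,222.3596
Total = $10,555.94826

$10,555.95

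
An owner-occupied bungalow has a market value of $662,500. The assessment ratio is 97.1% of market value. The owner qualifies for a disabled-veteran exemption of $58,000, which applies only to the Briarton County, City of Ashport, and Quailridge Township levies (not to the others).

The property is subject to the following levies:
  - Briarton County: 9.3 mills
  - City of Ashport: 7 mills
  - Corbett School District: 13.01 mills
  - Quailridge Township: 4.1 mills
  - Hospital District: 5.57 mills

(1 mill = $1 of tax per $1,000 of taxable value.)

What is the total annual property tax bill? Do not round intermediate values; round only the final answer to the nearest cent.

Assessed value = $662,500 × 0.971 = $643,287.5
Briarton County: ($643,287.5 − $58,000) × 0.0093 = $585,287.5 × 0.0093 = $5,443.17375
City of Ashport: ($643,287.5 − $58,000) × 0.007 = $585,287.5 × 0.007 = $4,097.0125
Corbett School District: $643,287.5 × 0.01301 = $8,369.170375
Quailridge Township: ($643,287.5 − $58,000) × 0.0041 = $585,287.5 × 0.0041 = $2,399.67875
Hospital District: $643,287.5 × 0.00557 = $3,583.111375
Total = $23,892.14675

$23,892.15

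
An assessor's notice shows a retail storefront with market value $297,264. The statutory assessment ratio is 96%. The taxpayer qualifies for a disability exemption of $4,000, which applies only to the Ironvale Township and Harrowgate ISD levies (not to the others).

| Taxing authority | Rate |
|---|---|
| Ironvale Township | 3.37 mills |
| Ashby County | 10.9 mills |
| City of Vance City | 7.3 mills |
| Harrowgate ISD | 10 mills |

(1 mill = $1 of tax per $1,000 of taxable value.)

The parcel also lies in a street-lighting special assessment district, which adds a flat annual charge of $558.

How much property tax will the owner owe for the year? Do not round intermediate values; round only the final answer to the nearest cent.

$9,513.76

Assessed value = $297,264 × 0.96 = $285,373.44
Ironvale Township: ($285,373.44 − $4,000) × 0.00337 = $281,373.44 × 0.00337 = $948.2284928
Ashby County: $285,373.44 × 0.0109 = $3,110.570496
City of Vance City: $285,373.44 × 0.0073 = $2,083.226112
Harrowgate ISD: ($285,373.44 − $4,000) × 0.01 = $281,373.44 × 0.01 = $2,813.7344
Levies subtotal = $8,955.7595008
Total = $8,955.7595008 + $558 = $9,513.7595008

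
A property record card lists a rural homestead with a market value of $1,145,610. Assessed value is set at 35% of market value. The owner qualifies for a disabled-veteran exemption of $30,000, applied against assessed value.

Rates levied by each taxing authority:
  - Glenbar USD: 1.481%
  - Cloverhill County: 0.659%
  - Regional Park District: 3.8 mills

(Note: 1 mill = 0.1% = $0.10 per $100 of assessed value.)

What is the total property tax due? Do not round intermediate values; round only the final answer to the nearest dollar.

Assessed value = $1,145,610 × 0.35 = $400,963.5
Taxable value = $400,963.5 − $30,000 = $370,963.5
Glenbar USD: $370,963.5 × 0.01481 = $5,493.969435
Cloverhill County: $370,963.5 × 0.00659 = $2,444.649465
Regional Park District: $370,963.5 × 0.0038 = $1,409.6613
Total = $9,348.2802

$9,348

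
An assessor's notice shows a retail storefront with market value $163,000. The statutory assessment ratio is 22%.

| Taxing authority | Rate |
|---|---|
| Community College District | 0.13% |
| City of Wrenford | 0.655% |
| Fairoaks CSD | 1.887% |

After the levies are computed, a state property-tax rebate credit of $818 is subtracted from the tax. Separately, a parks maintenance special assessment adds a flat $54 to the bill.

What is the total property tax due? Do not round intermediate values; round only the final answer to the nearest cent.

$194.18

Assessed value = $163,000 × 0.22 = $35,860
Community College District: $35,860 × 0.0013 = $46.618
City of Wrenford: $35,860 × 0.00655 = $234.883
Fairoaks CSD: $35,860 × 0.01887 = $676.6782
Levies subtotal = $958.1792
After credit = $958.1792 − $818 = $140.1792
Total = $140.1792 + $54 = $194.1792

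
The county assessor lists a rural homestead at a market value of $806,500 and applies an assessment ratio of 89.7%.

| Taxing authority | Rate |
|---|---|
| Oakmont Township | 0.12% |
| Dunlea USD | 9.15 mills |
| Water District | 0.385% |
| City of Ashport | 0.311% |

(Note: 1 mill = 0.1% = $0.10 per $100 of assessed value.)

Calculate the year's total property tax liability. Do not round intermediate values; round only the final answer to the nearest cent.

Assessed value = $806,500 × 0.897 = $723,430.5
Oakmont Township: $723,430.5 × 0.0012 = $868.1166
Dunlea USD: $723,430.5 × 0.00915 = $6,619.389075
Water District: $723,430.5 × 0.00385 = $2,785.207425
City of Ashport: $723,430.5 × 0.00311 = $2,249.868855
Total = $12,522.581955

$12,522.58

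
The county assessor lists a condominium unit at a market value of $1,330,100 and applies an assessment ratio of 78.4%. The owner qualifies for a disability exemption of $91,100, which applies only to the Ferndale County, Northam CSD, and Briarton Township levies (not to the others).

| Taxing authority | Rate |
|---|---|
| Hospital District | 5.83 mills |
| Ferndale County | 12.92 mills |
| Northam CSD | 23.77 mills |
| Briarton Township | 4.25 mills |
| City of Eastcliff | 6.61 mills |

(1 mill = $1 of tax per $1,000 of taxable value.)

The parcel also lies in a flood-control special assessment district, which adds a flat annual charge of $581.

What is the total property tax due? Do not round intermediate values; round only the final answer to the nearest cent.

Assessed value = $1,330,100 × 0.784 = $1,042,798.4
Hospital District: $1,042,798.4 × 0.00583 = $6,079.514672
Ferndale County: ($1,042,798.4 − $91,100) × 0.01292 = $951,698.4 × 0.01292 = $12,295.943328
Northam CSD: ($1,042,798.4 − $91,100) × 0.02377 = $951,698.4 × 0.02377 = $22,621.870968
Briarton Township: ($1,042,798.4 − $91,100) × 0.00425 = $951,698.4 × 0.00425 = $4,044.7182
City of Eastcliff: $1,042,798.4 × 0.00661 = $6,892.897424
Levies subtotal = $51,934.944592
Total = $51,934.944592 + $581 = $52,515.944592

$52,515.94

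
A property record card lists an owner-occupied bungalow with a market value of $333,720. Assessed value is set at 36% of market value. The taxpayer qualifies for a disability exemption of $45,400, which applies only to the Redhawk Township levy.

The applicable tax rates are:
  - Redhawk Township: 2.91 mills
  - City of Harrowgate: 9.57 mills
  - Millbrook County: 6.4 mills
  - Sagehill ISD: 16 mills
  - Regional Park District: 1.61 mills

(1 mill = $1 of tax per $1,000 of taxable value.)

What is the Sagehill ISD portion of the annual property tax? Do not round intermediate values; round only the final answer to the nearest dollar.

Assessed value = $333,720 × 0.36 = $120,139.2
Sagehill ISD taxable value = $120,139.2 (exemption does not apply)
Sagehill ISD levy = $120,139.2 × 0.016 = $1,922.2272

$1,922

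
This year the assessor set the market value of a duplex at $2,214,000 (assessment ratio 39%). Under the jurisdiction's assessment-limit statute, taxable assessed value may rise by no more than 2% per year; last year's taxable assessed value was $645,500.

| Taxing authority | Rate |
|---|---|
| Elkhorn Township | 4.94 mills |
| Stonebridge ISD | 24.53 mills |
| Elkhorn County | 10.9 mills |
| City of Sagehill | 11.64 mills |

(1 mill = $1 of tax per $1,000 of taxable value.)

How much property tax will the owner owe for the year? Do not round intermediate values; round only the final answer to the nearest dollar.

Uncapped assessed value = $2,214,000 × 0.39 = $863,460
Cap limit = $645,500 × 1.02 = $658,410
Taxable assessed value = min($863,460, $658,410) = $658,410 (cap binds)
Elkhorn Township: $658,410 × 0.00494 = $3,252.5454
Stonebridge ISD: $658,410 × 0.02453 = $16,150.7973
Elkhorn County: $658,410 × 0.0109 = $7,176.669
City of Sagehill: $658,410 × 0.01164 = $7,663.8924
Total = $34,243.9041

$34,244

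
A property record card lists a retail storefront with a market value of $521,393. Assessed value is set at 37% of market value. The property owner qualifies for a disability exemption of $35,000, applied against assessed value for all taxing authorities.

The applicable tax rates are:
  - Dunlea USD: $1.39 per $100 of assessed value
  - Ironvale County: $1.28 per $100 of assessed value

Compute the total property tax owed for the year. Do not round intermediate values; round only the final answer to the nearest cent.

$4,216.34

Assessed value = $521,393 × 0.37 = $192,915.41
Taxable value = $192,915.41 − $35,000 = $157,915.41
Dunlea USD: $157,915.41 × 0.0139 = $2,195.024199
Ironvale County: $157,915.41 × 0.0128 = $2,021.317248
Total = $2,195.024199 + $2,021.317248 = $4,216.341447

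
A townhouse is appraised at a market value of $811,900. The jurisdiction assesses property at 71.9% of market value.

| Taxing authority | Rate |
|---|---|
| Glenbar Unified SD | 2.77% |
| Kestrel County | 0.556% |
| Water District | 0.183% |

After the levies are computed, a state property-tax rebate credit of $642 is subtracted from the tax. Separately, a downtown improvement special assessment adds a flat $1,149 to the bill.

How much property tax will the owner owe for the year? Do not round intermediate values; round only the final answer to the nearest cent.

Assessed value = $811,900 × 0.719 = $583,756.1
Glenbar Unified SD: $583,756.1 × 0.0277 = $16,170.04397
Kestrel County: $583,756.1 × 0.00556 = $3,245.683916
Water District: $583,756.1 × 0.00183 = $1,068.273663
Levies subtotal = $20,484.001549
After credit = $20,484.001549 − $642 = $19,842.001549
Total = $19,842.001549 + $1,149 = $20,991.001549

$20,991.00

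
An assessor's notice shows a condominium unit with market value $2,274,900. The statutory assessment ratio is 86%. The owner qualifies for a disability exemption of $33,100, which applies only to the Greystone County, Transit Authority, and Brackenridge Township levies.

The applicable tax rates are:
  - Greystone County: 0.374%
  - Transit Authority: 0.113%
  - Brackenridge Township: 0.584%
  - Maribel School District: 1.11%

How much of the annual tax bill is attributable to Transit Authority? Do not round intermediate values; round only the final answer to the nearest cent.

$2,173.34

Assessed value = $2,274,900 × 0.86 = $1,956,414
Transit Authority taxable value = $1,956,414 − $33,100 = $1,923,314
Transit Authority levy = $1,923,314 × 0.00113 = $2,173.34482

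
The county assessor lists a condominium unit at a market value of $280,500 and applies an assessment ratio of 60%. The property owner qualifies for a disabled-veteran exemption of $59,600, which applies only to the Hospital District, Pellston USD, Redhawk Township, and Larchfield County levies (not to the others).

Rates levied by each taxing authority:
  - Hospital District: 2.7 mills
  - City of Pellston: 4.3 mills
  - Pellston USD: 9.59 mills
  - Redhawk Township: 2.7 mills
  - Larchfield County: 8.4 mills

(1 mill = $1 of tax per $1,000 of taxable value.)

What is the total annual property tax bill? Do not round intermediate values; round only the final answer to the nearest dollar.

Assessed value = $280,500 × 0.6 = $168,300
Hospital District: ($168,300 − $59,600) × 0.0027 = $108,700 × 0.0027 = $293.49
City of Pellston: $168,300 × 0.0043 = $723.69
Pellston USD: ($168,300 − $59,600) × 0.00959 = $108,700 × 0.00959 = $1,042.433
Redhawk Township: ($168,300 − $59,600) × 0.0027 = $108,700 × 0.0027 = $293.49
Larchfield County: ($168,300 − $59,600) × 0.0084 = $108,700 × 0.0084 = $913.08
Total = $3,266.183

$3,266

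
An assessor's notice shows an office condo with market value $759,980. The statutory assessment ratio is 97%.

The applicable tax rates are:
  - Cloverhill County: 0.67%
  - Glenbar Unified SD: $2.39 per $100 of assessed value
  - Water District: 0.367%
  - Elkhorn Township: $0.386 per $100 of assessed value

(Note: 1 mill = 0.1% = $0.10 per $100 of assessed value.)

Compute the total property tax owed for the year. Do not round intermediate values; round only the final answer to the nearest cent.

Assessed value = $759,980 × 0.97 = $737,180.6
Cloverhill County: $737,180.6 × 0.0067 = $4,939.11002
Glenbar Unified SD: $737,180.6 × 0.0239 = $17,618.61634
Water District: $737,180.6 × 0.00367 = $2,705.452802
Elkhorn Township: $737,180.6 × 0.00386 = $2,845.517116
Total = $28,108.696278

$28,108.70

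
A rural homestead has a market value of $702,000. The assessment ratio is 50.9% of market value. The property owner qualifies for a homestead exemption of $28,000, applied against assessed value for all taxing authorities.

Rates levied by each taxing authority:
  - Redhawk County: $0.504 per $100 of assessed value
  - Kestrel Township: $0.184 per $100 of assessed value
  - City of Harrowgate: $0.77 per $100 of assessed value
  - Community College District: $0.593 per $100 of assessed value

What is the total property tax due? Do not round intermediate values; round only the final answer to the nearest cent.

$6,754.31

Assessed value = $702,000 × 0.509 = $357,318
Taxable value = $357,318 − $28,000 = $329,318
Redhawk County: $329,318 × 0.00504 = $1,659.76272
Kestrel Township: $329,318 × 0.00184 = $605.94512
City of Harrowgate: $329,318 × 0.0077 = $2,535.7486
Community College District: $329,318 × 0.00593 = $1,952.85574
Total = $1,659.76272 + $605.94512 + $2,535.7486 + $1,952.85574 = $6,754.31218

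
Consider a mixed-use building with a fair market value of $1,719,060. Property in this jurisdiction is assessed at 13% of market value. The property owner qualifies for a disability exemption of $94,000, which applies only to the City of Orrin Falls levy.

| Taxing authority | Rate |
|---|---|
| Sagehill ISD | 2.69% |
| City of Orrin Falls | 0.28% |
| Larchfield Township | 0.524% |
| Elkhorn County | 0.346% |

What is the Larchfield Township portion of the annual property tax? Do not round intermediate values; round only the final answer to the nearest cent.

Assessed value = $1,719,060 × 0.13 = $223,477.8
Larchfield Township taxable value = $223,477.8 (exemption does not apply)
Larchfield Township levy = $223,477.8 × 0.00524 = $1,171.023672

$1,171.02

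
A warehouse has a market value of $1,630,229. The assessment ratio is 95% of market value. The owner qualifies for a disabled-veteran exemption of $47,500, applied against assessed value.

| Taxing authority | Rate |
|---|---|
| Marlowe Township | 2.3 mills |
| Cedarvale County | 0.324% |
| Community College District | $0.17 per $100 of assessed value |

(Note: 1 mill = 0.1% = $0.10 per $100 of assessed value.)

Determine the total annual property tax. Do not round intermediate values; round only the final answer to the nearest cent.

$10,868.82

Assessed value = $1,630,229 × 0.95 = $1,548,717.55
Taxable value = $1,548,717.55 − $47,500 = $1,501,217.55
Marlowe Township: $1,501,217.55 × 0.0023 = $3,452.800365
Cedarvale County: $1,501,217.55 × 0.00324 = $4,863.944862
Community College District: $1,501,217.55 × 0.0017 = $2,552.069835
Total = $10,868.815062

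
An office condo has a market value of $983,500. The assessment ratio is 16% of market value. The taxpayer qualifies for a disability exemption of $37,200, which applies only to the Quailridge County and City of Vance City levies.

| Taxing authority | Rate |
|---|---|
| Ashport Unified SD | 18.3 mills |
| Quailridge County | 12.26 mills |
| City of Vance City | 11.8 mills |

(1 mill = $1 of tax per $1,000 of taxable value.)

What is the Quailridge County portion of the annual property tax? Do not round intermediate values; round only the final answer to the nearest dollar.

$1,473

Assessed value = $983,500 × 0.16 = $157,360
Quailridge County taxable value = $157,360 − $37,200 = $120,160
Quailridge County levy = $120,160 × 0.01226 = $1,473.1616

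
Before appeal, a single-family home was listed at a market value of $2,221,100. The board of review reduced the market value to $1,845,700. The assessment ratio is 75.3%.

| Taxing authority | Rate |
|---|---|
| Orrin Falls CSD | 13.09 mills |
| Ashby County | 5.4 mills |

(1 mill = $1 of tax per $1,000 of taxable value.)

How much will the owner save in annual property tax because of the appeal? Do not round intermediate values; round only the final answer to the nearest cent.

$5,226.68

Old assessed value = $2,221,100 × 0.753 = $1,672,488.3
New assessed value = $1,845,700 × 0.753 = $1,389,812.1
Combined rate = 0.01309 + 0.0054 = 0.01849
Old tax = $1,672,488.3 × 0.01849 = $30,924.308667
New tax = $1,389,812.1 × 0.01849 = $25,697.625729
Reduction = $30,924.308667 − $25,697.625729 = $5,226.682938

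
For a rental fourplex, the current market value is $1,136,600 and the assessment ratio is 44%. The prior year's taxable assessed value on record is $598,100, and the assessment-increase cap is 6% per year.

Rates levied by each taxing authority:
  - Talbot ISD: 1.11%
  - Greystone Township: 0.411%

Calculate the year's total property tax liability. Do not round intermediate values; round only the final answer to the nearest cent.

Uncapped assessed value = $1,136,600 × 0.44 = $500,104
Cap limit = $598,100 × 1.06 = $633,986
Taxable assessed value = min($500,104, $633,986) = $500,104 (cap does not bind)
Talbot ISD: $500,104 × 0.0111 = $5,551.1544
Greystone Township: $500,104 × 0.00411 = $2,055.42744
Total = $7,606.58184

$7,606.58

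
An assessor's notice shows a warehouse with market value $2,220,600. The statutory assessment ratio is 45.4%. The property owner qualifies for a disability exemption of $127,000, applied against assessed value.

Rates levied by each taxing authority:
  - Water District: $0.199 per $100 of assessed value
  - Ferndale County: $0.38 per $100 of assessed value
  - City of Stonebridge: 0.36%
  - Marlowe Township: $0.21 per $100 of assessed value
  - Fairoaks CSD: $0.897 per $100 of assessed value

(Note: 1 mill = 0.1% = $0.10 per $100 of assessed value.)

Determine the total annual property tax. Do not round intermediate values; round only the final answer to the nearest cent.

Assessed value = $2,220,600 × 0.454 = $1,008,152.4
Taxable value = $1,008,152.4 − $127,000 = $881,152.4
Water District: $881,152.4 × 0.00199 = $1,753.493276
Ferndale County: $881,152.4 × 0.0038 = $3,348.37912
City of Stonebridge: $881,152.4 × 0.0036 = $3,172.14864
Marlowe Township: $881,152.4 × 0.0021 = $1,850.42004
Fairoaks CSD: $881,152.4 × 0.00897 = $7,903.937028
Total = $18,028.378104

$18,028.38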